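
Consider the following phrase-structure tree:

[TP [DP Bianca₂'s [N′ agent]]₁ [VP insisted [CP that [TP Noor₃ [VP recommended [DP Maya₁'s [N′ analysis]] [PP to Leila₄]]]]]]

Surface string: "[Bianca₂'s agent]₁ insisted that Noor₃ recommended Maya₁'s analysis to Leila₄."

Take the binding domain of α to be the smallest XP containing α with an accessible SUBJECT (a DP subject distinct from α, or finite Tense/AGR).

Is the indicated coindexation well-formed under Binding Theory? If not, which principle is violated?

The two coindexed NPs are *[Bianca₂'s agent]₁* and *Maya₁*.
*Maya₁* is an R-expression. Principle C requires it to be free everywhere.
*[Bianca₂'s agent]₁* c-commands it and carries the same index.
The R-expression is bound → Principle C violation.

Principle C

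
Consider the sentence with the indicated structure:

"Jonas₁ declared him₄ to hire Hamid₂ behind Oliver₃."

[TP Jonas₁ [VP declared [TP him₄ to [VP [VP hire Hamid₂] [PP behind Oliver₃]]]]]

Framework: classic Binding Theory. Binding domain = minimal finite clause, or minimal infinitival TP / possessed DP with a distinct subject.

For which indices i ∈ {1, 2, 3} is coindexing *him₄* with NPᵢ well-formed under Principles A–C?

*him* is a pronoun, so Principle B applies: it must be free in its binding domain.
Binding domain of *him₄*: the matrix TP, whose subject is Jonas₁.
*Jonas₁* c-commands the pronoun within its binding domain → coindexation would violate Principle B.
*Hamid₂*: the pronoun c-commands this R-expression → coindexation would violate Principle C on *Hamid₂*.
*Oliver₃*: the pronoun c-commands this R-expression → coindexation would violate Principle C on *Oliver₃*.

none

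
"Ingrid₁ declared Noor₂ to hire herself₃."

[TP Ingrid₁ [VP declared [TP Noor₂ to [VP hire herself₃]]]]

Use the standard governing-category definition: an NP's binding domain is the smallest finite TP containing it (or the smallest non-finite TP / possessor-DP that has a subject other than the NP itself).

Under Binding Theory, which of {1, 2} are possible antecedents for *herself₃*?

{2}

*herself* is an anaphor, so Principle A applies: it must be bound in its binding domain.
Binding domain of *herself₃*: the embedded TP, whose subject is Noor₂.
*Ingrid₁* c-commands the anaphor but is outside its binding domain → cannot satisfy Principle A.
*Noor₂* c-commands the anaphor within its binding domain → licit binder.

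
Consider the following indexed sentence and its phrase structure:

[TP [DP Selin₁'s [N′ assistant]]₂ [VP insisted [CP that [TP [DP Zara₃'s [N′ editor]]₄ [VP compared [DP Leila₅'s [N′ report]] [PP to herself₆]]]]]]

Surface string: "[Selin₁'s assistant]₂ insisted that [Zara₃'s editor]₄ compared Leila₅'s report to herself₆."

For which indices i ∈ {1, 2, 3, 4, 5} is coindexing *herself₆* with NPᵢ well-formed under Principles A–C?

{4}

*herself* is an anaphor, so Principle A applies: it must be bound in its binding domain.
Binding domain of *herself₆*: the embedded TP, whose subject is [Zara₃'s editor]₄.
*Selin₁* does not c-command the anaphor → cannot bind it.
*[Selin₁'s assistant]₂* c-commands the anaphor but is outside its binding domain → cannot satisfy Principle A.
*Zara₃* does not c-command the anaphor → cannot bind it.
*[Zara₃'s editor]₄* c-commands the anaphor within its binding domain → licit binder.
*Leila₅* does not c-command the anaphor → cannot bind it.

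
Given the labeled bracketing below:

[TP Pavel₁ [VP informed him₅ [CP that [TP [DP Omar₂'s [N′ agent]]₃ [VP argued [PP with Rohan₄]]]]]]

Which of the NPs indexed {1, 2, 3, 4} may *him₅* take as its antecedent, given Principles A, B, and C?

*him* is a pronoun, so Principle B applies: it must be free in its binding domain.
Binding domain of *him₅*: the matrix TP, whose subject is Pavel₁.
*Pavel₁* c-commands the pronoun within its binding domain → coindexation would violate Principle B.
*Omar₂*: the pronoun c-commands this R-expression → coindexation would violate Principle C on *Omar₂*.
*[Omar₂'s agent]₃*: the pronoun c-commands this R-expression → coindexation would violate Principle C on *[Omar₂'s agent]₃*.
*Rohan₄*: the pronoun c-commands this R-expression → coindexation would violate Principle C on *Rohan₄*.

none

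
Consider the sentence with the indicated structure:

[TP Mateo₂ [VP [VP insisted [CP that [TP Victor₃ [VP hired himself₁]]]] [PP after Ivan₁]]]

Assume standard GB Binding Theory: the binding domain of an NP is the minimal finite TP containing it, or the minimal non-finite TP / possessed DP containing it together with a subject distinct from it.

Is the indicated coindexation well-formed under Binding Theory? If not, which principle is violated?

Principle A

The two coindexed NPs are *Ivan₁* and *himself₁*.
*himself₁* is an anaphor. Principle A requires it to be bound within its binding domain — the embedded TP, whose subject is Victor₃.
Within that domain it is c-commanded by *Victor₃*, which does not share its index.
*Ivan₁* does not c-command the anaphor at all.
The anaphor is unbound in its domain → Principle A violation.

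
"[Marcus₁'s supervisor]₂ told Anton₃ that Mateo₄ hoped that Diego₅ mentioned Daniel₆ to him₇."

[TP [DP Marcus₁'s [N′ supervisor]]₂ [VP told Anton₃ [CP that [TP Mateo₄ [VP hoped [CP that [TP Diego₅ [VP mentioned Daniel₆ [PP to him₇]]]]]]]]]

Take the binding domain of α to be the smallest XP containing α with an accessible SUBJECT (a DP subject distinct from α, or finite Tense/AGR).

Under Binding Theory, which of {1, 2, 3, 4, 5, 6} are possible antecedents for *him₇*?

{1, 2, 3, 4}

*him* is a pronoun, so Principle B applies: it must be free in its binding domain.
Binding domain of *him₇*: the embedded TP, whose subject is Diego₅.
*Marcus₁* and the pronoun do not c-command one another → neither Principle B nor Principle C is at stake; coindexation permitted.
*[Marcus₁'s supervisor]₂* c-commands the pronoun but from outside its binding domain, and is not c-commanded by it → coindexation permitted.
*Anton₃* c-commands the pronoun but from outside its binding domain, and is not c-commanded by it → coindexation permitted.
*Mateo₄* c-commands the pronoun but from outside its binding domain, and is not c-commanded by it → coindexation permitted.
*Diego₅* c-commands the pronoun within its binding domain → coindexation would violate Principle B.
*Daniel₆* c-commands the pronoun within its binding domain → coindexation would violate Principle B.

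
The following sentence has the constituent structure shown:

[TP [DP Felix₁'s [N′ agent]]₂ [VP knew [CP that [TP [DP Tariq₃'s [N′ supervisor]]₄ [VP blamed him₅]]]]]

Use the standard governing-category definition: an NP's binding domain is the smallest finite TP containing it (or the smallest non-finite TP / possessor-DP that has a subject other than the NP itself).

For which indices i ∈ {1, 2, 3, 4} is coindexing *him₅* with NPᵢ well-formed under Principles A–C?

{1, 2, 3}

*him* is a pronoun, so Principle B applies: it must be free in its binding domain.
Binding domain of *him₅*: the embedded TP, whose subject is [Tariq₃'s supervisor]₄.
*Felix₁* and the pronoun do not c-command one another → neither Principle B nor Principle C is at stake; coindexation permitted.
*[Felix₁'s agent]₂* c-commands the pronoun but from outside its binding domain, and is not c-commanded by it → coindexation permitted.
*Tariq₃* and the pronoun do not c-command one another → neither Principle B nor Principle C is at stake; coindexation permitted.
*[Tariq₃'s supervisor]₄* c-commands the pronoun within its binding domain → coindexation would violate Principle B.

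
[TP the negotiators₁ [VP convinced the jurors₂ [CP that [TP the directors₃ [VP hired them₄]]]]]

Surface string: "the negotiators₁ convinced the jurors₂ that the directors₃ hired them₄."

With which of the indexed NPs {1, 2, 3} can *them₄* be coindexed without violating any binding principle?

{1, 2}

*them* is a pronoun, so Principle B applies: it must be free in its binding domain.
Binding domain of *them₄*: the embedded TP, whose subject is the directors₃.
*the negotiators₁* c-commands the pronoun but from outside its binding domain, and is not c-commanded by it → coindexation permitted.
*the jurors₂* c-commands the pronoun but from outside its binding domain, and is not c-commanded by it → coindexation permitted.
*the directors₃* c-commands the pronoun within its binding domain → coindexation would violate Principle B.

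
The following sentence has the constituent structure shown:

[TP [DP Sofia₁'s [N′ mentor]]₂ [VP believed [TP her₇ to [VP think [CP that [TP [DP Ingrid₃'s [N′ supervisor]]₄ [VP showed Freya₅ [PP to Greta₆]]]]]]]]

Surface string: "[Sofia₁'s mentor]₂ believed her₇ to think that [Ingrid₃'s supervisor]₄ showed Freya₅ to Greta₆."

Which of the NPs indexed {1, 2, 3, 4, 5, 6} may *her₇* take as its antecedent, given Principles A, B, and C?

*her* is a pronoun, so Principle B applies: it must be free in its binding domain.
Binding domain of *her₇*: the matrix TP, whose subject is [Sofia₁'s mentor]₂.
*Sofia₁* and the pronoun do not c-command one another → neither Principle B nor Principle C is at stake; coindexation permitted.
*[Sofia₁'s mentor]₂* c-commands the pronoun within its binding domain → coindexation would violate Principle B.
*Ingrid₃*: the pronoun c-commands this R-expression → coindexation would violate Principle C on *Ingrid₃*.
*[Ingrid₃'s supervisor]₄*: the pronoun c-commands this R-expression → coindexation would violate Principle C on *[Ingrid₃'s supervisor]₄*.
*Freya₅*: the pronoun c-commands this R-expression → coindexation would violate Principle C on *Freya₅*.
*Greta₆*: the pronoun c-commands this R-expression → coindexation would violate Principle C on *Greta₆*.

{1}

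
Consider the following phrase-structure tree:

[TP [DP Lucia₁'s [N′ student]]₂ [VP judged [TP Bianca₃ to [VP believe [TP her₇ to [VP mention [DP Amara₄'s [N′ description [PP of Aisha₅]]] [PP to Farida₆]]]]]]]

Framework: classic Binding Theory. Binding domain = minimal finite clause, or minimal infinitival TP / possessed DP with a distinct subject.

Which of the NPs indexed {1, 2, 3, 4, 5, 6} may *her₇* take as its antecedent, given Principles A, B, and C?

{1, 2}

*her* is a pronoun, so Principle B applies: it must be free in its binding domain.
Binding domain of *her₇*: the embedded TP, whose subject is Bianca₃.
*Lucia₁* and the pronoun do not c-command one another → neither Principle B nor Principle C is at stake; coindexation permitted.
*[Lucia₁'s student]₂* c-commands the pronoun but from outside its binding domain, and is not c-commanded by it → coindexation permitted.
*Bianca₃* c-commands the pronoun within its binding domain → coindexation would violate Principle B.
*Amara₄*: the pronoun c-commands this R-expression → coindexation would violate Principle C on *Amara₄*.
*Aisha₅*: the pronoun c-commands this R-expression → coindexation would violate Principle C on *Aisha₅*.
*Farida₆*: the pronoun c-commands this R-expression → coindexation would violate Principle C on *Farida₆*.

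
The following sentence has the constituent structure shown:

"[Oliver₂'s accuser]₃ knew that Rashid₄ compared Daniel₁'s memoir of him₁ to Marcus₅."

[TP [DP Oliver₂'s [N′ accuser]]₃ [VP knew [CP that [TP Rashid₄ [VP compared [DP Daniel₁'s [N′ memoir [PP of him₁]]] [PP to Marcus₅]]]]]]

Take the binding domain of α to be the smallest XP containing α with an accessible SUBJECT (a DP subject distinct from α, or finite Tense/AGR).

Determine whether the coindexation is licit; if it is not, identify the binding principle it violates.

The two coindexed NPs are *Daniel₁* and *him₁*.
*him₁* is a pronoun. Its binding domain is the possessed DP, whose subject is Daniel₁.
*Daniel₁* c-commands it within that domain and carries the same index.
The pronoun is locally bound → Principle B violation.

Principle B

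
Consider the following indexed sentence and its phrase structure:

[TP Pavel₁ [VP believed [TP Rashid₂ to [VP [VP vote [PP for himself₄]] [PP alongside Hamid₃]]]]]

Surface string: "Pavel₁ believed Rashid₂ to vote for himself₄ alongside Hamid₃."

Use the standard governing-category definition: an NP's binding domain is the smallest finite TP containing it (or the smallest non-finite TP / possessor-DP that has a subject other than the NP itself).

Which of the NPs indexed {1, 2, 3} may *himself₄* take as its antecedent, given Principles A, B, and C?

*himself* is an anaphor, so Principle A applies: it must be bound in its binding domain.
Binding domain of *himself₄*: the embedded TP, whose subject is Rashid₂.
*Pavel₁* c-commands the anaphor but is outside its binding domain → cannot satisfy Principle A.
*Rashid₂* c-commands the anaphor within its binding domain → licit binder.
*Hamid₃* does not c-command the anaphor → cannot bind it.

{2}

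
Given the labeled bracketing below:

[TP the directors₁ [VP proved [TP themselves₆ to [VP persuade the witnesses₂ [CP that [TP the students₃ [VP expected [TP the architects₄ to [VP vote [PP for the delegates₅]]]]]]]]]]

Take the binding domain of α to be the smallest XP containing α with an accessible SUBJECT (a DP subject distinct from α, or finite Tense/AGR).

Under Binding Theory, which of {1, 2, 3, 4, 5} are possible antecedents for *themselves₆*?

{1}

*themselves* is an anaphor, so Principle A applies: it must be bound in its binding domain.
Binding domain of *themselves₆*: the matrix TP, whose subject is the directors₁.
*the directors₁* c-commands the anaphor within its binding domain → licit binder.
*the witnesses₂* does not c-command the anaphor → cannot bind it.
*the students₃* does not c-command the anaphor → cannot bind it.
*the architects₄* does not c-command the anaphor → cannot bind it.
*the delegates₅* does not c-command the anaphor → cannot bind it.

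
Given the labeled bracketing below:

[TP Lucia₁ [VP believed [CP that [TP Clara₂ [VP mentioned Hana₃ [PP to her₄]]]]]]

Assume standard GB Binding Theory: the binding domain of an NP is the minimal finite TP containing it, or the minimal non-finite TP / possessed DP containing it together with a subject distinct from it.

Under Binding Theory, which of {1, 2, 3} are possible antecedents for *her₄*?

{1}

*her* is a pronoun, so Principle B applies: it must be free in its binding domain.
Binding domain of *her₄*: the embedded TP, whose subject is Clara₂.
*Lucia₁* c-commands the pronoun but from outside its binding domain, and is not c-commanded by it → coindexation permitted.
*Clara₂* c-commands the pronoun within its binding domain → coindexation would violate Principle B.
*Hana₃* c-commands the pronoun within its binding domain → coindexation would violate Principle B.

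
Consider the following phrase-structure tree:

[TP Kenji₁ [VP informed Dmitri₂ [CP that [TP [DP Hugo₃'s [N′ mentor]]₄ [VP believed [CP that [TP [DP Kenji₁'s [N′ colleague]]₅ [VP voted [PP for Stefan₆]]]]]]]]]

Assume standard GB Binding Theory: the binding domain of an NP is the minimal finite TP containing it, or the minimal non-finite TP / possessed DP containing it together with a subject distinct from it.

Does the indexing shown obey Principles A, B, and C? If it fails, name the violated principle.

The two coindexed NPs are *Kenji₁* (the lower occurrence) and *Kenji₁* (the higher occurrence).
*Kenji₁* (the lower occurrence) is an R-expression. Principle C requires it to be free everywhere.
*Kenji₁* (the higher occurrence) c-commands it and carries the same index.
The R-expression is bound → Principle C violation.

Principle C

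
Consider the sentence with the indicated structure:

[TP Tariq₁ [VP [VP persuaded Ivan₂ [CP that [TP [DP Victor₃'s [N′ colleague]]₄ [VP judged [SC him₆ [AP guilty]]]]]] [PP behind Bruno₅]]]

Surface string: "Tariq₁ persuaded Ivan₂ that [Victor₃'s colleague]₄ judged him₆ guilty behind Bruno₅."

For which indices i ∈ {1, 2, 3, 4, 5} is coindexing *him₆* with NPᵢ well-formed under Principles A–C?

{1, 2, 3, 5}

*him* is a pronoun, so Principle B applies: it must be free in its binding domain.
Binding domain of *him₆*: the embedded TP, whose subject is [Victor₃'s colleague]₄.
*Tariq₁* c-commands the pronoun but from outside its binding domain, and is not c-commanded by it → coindexation permitted.
*Ivan₂* c-commands the pronoun but from outside its binding domain, and is not c-commanded by it → coindexation permitted.
*Victor₃* and the pronoun do not c-command one another → neither Principle B nor Principle C is at stake; coindexation permitted.
*[Victor₃'s colleague]₄* c-commands the pronoun within its binding domain → coindexation would violate Principle B.
*Bruno₅* and the pronoun do not c-command one another → neither Principle B nor Principle C is at stake; coindexation permitted.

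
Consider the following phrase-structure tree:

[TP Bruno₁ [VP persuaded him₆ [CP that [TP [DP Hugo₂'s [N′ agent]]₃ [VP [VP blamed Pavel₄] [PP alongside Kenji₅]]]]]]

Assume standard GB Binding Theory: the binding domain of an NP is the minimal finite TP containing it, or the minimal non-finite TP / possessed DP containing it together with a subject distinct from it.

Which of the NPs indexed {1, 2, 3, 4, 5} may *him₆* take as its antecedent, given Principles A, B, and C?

none

*him* is a pronoun, so Principle B applies: it must be free in its binding domain.
Binding domain of *him₆*: the matrix TP, whose subject is Bruno₁.
*Bruno₁* c-commands the pronoun within its binding domain → coindexation would violate Principle B.
*Hugo₂*: the pronoun c-commands this R-expression → coindexation would violate Principle C on *Hugo₂*.
*[Hugo₂'s agent]₃*: the pronoun c-commands this R-expression → coindexation would violate Principle C on *[Hugo₂'s agent]₃*.
*Pavel₄*: the pronoun c-commands this R-expression → coindexation would violate Principle C on *Pavel₄*.
*Kenji₅*: the pronoun c-commands this R-expression → coindexation would violate Principle C on *Kenji₅*.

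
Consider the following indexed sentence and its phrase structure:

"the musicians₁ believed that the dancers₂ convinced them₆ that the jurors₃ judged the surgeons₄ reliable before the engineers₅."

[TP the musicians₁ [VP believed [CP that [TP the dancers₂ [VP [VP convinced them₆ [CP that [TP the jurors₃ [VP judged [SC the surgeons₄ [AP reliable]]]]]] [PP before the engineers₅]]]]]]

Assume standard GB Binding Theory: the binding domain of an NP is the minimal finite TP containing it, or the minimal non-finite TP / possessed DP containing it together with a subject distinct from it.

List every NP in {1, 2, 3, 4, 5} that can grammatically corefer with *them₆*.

*them* is a pronoun, so Principle B applies: it must be free in its binding domain.
Binding domain of *them₆*: the embedded TP, whose subject is the dancers₂.
*the musicians₁* c-commands the pronoun but from outside its binding domain, and is not c-commanded by it → coindexation permitted.
*the dancers₂* c-commands the pronoun within its binding domain → coindexation would violate Principle B.
*the jurors₃*: the pronoun c-commands this R-expression → coindexation would violate Principle C on *the jurors₃*.
*the surgeons₄*: the pronoun c-commands this R-expression → coindexation would violate Principle C on *the surgeons₄*.
*the engineers₅* and the pronoun do not c-command one another → neither Principle B nor Principle C is at stake; coindexation permitted.

{1, 5}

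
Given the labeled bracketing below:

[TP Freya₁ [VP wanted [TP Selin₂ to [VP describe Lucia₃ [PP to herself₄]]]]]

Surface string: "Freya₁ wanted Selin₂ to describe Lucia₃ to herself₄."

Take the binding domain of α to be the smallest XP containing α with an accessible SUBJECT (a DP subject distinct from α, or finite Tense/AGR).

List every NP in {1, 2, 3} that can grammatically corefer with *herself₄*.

{2, 3}

*herself* is an anaphor, so Principle A applies: it must be bound in its binding domain.
Binding domain of *herself₄*: the embedded TP, whose subject is Selin₂.
*Freya₁* c-commands the anaphor but is outside its binding domain → cannot satisfy Principle A.
*Selin₂* c-commands the anaphor within its binding domain → licit binder.
*Lucia₃* c-commands the anaphor within its binding domain → licit binder.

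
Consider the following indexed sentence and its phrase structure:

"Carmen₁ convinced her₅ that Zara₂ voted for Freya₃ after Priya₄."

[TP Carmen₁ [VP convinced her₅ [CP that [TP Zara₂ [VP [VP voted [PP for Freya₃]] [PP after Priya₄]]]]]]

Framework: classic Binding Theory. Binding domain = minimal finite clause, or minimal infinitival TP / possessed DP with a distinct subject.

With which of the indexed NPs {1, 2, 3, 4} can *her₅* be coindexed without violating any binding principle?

*her* is a pronoun, so Principle B applies: it must be free in its binding domain.
Binding domain of *her₅*: the matrix TP, whose subject is Carmen₁.
*Carmen₁* c-commands the pronoun within its binding domain → coindexation would violate Principle B.
*Zara₂*: the pronoun c-commands this R-expression → coindexation would violate Principle C on *Zara₂*.
*Freya₃*: the pronoun c-commands this R-expression → coindexation would violate Principle C on *Freya₃*.
*Priya₄*: the pronoun c-commands this R-expression → coindexation would violate Principle C on *Priya₄*.

none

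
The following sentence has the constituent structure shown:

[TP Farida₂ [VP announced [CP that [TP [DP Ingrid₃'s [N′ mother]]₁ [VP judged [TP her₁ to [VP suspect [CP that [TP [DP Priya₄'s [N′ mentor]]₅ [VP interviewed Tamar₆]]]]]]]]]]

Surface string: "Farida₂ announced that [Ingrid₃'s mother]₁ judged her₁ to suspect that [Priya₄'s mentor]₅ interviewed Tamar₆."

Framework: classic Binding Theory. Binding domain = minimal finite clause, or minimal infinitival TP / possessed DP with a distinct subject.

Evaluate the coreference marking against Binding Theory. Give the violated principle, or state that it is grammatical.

Principle B

The two coindexed NPs are *[Ingrid₃'s mother]₁* and *her₁*.
*her₁* is a pronoun. Its binding domain is the embedded TP, whose subject is [Ingrid₃'s mother]₁.
*[Ingrid₃'s mother]₁* c-commands it within that domain and carries the same index.
The pronoun is locally bound → Principle B violation.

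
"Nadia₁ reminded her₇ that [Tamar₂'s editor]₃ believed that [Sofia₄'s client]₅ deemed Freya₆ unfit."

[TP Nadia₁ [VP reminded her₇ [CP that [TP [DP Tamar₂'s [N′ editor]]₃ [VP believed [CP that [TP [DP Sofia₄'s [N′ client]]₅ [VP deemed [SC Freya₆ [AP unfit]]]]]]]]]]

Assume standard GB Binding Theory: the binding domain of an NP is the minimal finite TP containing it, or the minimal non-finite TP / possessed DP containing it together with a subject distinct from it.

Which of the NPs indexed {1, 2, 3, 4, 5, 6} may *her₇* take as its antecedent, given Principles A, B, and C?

*her* is a pronoun, so Principle B applies: it must be free in its binding domain.
Binding domain of *her₇*: the matrix TP, whose subject is Nadia₁.
*Nadia₁* c-commands the pronoun within its binding domain → coindexation would violate Principle B.
*Tamar₂*: the pronoun c-commands this R-expression → coindexation would violate Principle C on *Tamar₂*.
*[Tamar₂'s editor]₃*: the pronoun c-commands this R-expression → coindexation would violate Principle C on *[Tamar₂'s editor]₃*.
*Sofia₄*: the pronoun c-commands this R-expression → coindexation would violate Principle C on *Sofia₄*.
*[Sofia₄'s client]₅*: the pronoun c-commands this R-expression → coindexation would violate Principle C on *[Sofia₄'s client]₅*.
*Freya₆*: the pronoun c-commands this R-expression → coindexation would violate Principle C on *Freya₆*.

none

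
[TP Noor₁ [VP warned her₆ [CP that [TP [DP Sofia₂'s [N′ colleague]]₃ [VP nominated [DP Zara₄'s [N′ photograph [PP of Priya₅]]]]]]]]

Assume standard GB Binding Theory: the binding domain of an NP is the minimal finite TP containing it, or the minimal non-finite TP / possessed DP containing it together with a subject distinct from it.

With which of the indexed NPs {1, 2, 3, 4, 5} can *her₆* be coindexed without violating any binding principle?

none

*her* is a pronoun, so Principle B applies: it must be free in its binding domain.
Binding domain of *her₆*: the matrix TP, whose subject is Noor₁.
*Noor₁* c-commands the pronoun within its binding domain → coindexation would violate Principle B.
*Sofia₂*: the pronoun c-commands this R-expression → coindexation would violate Principle C on *Sofia₂*.
*[Sofia₂'s colleague]₃*: the pronoun c-commands this R-expression → coindexation would violate Principle C on *[Sofia₂'s colleague]₃*.
*Zara₄*: the pronoun c-commands this R-expression → coindexation would violate Principle C on *Zara₄*.
*Priya₅*: the pronoun c-commands this R-expression → coindexation would violate Principle C on *Priya₅*.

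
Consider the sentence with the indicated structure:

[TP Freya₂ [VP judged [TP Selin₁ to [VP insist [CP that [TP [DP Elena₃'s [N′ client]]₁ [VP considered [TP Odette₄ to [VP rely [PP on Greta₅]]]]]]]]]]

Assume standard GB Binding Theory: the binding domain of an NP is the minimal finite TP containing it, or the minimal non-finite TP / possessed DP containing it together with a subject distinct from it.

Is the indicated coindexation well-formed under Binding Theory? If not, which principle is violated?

Principle C

The two coindexed NPs are *[Elena₃'s client]₁* and *Selin₁*.
*[Elena₃'s client]₁* is an R-expression. Principle C requires it to be free everywhere.
*Selin₁* c-commands it and carries the same index.
The R-expression is bound → Principle C violation.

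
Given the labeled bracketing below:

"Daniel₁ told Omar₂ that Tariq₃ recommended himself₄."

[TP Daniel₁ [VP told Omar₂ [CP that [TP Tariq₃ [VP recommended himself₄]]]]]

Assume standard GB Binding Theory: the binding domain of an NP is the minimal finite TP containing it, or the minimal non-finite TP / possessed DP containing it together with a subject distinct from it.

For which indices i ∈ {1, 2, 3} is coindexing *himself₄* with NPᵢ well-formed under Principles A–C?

*himself* is an anaphor, so Principle A applies: it must be bound in its binding domain.
Binding domain of *himself₄*: the embedded TP, whose subject is Tariq₃.
*Daniel₁* c-commands the anaphor but is outside its binding domain → cannot satisfy Principle A.
*Omar₂* c-commands the anaphor but is outside its binding domain → cannot satisfy Principle A.
*Tariq₃* c-commands the anaphor within its binding domain → licit binder.

{3}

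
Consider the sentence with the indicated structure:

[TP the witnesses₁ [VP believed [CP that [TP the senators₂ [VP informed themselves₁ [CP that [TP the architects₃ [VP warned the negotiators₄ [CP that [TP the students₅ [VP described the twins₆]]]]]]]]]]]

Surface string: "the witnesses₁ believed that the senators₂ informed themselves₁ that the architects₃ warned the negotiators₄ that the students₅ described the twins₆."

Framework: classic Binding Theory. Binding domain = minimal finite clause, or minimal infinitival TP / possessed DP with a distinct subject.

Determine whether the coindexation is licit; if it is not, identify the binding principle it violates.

Principle A

The two coindexed NPs are *the witnesses₁* and *themselves₁*.
*themselves₁* is an anaphor. Principle A requires it to be bound within its binding domain — the embedded TP, whose subject is the senators₂.
Within that domain it is c-commanded by *the senators₂*, which does not share its index.
*the witnesses₁* does c-command the anaphor, but from outside its binding domain.
The anaphor is unbound in its domain → Principle A violation.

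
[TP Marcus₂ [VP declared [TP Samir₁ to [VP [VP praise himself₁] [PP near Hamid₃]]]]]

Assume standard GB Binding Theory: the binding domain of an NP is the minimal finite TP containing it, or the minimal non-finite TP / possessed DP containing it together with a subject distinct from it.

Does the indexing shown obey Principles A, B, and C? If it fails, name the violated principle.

The two coindexed NPs are *Samir₁* and *himself₁*.
*himself₁* is an anaphor; its binding domain is the embedded TP, whose subject is Samir₁. *Samir₁* c-commands it within that domain and shares its index, so Principle A is satisfied.
*Samir₁* is an R-expression; *himself₁* does not c-command it, and no other NP shares its index, so Principle C is satisfied.
All principles are respected.

grammatical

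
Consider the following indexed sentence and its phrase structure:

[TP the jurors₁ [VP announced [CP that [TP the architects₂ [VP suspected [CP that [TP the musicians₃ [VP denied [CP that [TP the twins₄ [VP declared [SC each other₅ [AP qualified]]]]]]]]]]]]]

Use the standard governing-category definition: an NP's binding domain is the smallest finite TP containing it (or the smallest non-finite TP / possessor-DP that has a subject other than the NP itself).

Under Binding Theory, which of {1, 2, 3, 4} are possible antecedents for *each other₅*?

*each other* is an anaphor, so Principle A applies: it must be bound in its binding domain.
Binding domain of *each other₅*: the embedded TP, whose subject is the twins₄.
*the jurors₁* c-commands the anaphor but is outside its binding domain → cannot satisfy Principle A.
*the architects₂* c-commands the anaphor but is outside its binding domain → cannot satisfy Principle A.
*the musicians₃* c-commands the anaphor but is outside its binding domain → cannot satisfy Principle A.
*the twins₄* c-commands the anaphor within its binding domain → licit binder.

{4}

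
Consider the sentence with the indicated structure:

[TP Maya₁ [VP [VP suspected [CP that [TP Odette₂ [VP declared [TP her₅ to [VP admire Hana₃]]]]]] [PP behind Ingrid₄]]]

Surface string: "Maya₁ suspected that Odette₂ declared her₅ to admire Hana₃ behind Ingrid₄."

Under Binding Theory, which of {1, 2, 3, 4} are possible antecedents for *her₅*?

{1, 4}

*her* is a pronoun, so Principle B applies: it must be free in its binding domain.
Binding domain of *her₅*: the embedded TP, whose subject is Odette₂.
*Maya₁* c-commands the pronoun but from outside its binding domain, and is not c-commanded by it → coindexation permitted.
*Odette₂* c-commands the pronoun within its binding domain → coindexation would violate Principle B.
*Hana₃*: the pronoun c-commands this R-expression → coindexation would violate Principle C on *Hana₃*.
*Ingrid₄* and the pronoun do not c-command one another → neither Principle B nor Principle C is at stake; coindexation permitted.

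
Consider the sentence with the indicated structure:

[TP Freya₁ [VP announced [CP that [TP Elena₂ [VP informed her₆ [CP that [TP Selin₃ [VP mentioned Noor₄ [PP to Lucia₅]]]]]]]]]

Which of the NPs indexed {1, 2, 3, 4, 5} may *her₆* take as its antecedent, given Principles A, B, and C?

{1}

*her* is a pronoun, so Principle B applies: it must be free in its binding domain.
Binding domain of *her₆*: the embedded TP, whose subject is Elena₂.
*Freya₁* c-commands the pronoun but from outside its binding domain, and is not c-commanded by it → coindexation permitted.
*Elena₂* c-commands the pronoun within its binding domain → coindexation would violate Principle B.
*Selin₃*: the pronoun c-commands this R-expression → coindexation would violate Principle C on *Selin₃*.
*Noor₄*: the pronoun c-commands this R-expression → coindexation would violate Principle C on *Noor₄*.
*Lucia₅*: the pronoun c-commands this R-expression → coindexation would violate Principle C on *Lucia₅*.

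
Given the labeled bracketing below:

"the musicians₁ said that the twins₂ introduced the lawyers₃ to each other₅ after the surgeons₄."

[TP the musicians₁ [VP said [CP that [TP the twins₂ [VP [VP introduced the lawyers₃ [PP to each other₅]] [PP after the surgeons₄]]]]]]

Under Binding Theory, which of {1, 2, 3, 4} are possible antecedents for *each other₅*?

{2, 3}

*each other* is an anaphor, so Principle A applies: it must be bound in its binding domain.
Binding domain of *each other₅*: the embedded TP, whose subject is the twins₂.
*the musicians₁* c-commands the anaphor but is outside its binding domain → cannot satisfy Principle A.
*the twins₂* c-commands the anaphor within its binding domain → licit binder.
*the lawyers₃* c-commands the anaphor within its binding domain → licit binder.
*the surgeons₄* does not c-command the anaphor → cannot bind it.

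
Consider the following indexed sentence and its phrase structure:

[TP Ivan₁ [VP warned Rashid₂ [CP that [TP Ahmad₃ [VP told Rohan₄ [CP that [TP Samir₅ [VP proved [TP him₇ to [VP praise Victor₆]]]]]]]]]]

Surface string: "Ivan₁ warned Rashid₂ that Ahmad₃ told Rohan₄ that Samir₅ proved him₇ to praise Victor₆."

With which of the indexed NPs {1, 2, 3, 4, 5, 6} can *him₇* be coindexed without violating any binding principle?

*him* is a pronoun, so Principle B applies: it must be free in its binding domain.
Binding domain of *him₇*: the embedded TP, whose subject is Samir₅.
*Ivan₁* c-commands the pronoun but from outside its binding domain, and is not c-commanded by it → coindexation permitted.
*Rashid₂* c-commands the pronoun but from outside its binding domain, and is not c-commanded by it → coindexation permitted.
*Ahmad₃* c-commands the pronoun but from outside its binding domain, and is not c-commanded by it → coindexation permitted.
*Rohan₄* c-commands the pronoun but from outside its binding domain, and is not c-commanded by it → coindexation permitted.
*Samir₅* c-commands the pronoun within its binding domain → coindexation would violate Principle B.
*Victor₆*: the pronoun c-commands this R-expression → coindexation would violate Principle C on *Victor₆*.

{1, 2, 3, 4}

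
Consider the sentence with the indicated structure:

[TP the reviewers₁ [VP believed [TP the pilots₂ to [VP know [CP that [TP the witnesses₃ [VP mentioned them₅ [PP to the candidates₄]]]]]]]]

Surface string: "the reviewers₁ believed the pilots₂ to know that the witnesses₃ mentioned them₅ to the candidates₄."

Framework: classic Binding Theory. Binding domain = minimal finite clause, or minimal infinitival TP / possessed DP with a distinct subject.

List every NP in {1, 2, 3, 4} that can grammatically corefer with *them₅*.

*them* is a pronoun, so Principle B applies: it must be free in its binding domain.
Binding domain of *them₅*: the embedded TP, whose subject is the witnesses₃.
*the reviewers₁* c-commands the pronoun but from outside its binding domain, and is not c-commanded by it → coindexation permitted.
*the pilots₂* c-commands the pronoun but from outside its binding domain, and is not c-commanded by it → coindexation permitted.
*the witnesses₃* c-commands the pronoun within its binding domain → coindexation would violate Principle B.
*the candidates₄*: the pronoun c-commands this R-expression → coindexation would violate Principle C on *the candidates₄*.

{1, 2}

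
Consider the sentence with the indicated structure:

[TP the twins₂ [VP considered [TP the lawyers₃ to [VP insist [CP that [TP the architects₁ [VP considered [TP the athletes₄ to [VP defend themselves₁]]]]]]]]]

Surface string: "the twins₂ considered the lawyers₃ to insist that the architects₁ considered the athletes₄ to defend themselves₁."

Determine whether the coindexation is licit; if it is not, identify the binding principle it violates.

Principle A

The two coindexed NPs are *the architects₁* and *themselves₁*.
*themselves₁* is an anaphor. Principle A requires it to be bound within its binding domain — the embedded TP, whose subject is the athletes₄.
Within that domain it is c-commanded by *the athletes₄*, which does not share its index.
*the architects₁* does c-command the anaphor, but from outside its binding domain.
The anaphor is unbound in its domain → Principle A violation.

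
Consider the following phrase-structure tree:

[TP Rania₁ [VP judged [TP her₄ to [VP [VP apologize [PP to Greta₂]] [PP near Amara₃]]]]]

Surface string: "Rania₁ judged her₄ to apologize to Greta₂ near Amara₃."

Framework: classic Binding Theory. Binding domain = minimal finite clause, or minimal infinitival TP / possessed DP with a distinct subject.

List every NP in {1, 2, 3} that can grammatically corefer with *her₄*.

none

*her* is a pronoun, so Principle B applies: it must be free in its binding domain.
Binding domain of *her₄*: the matrix TP, whose subject is Rania₁.
*Rania₁* c-commands the pronoun within its binding domain → coindexation would violate Principle B.
*Greta₂*: the pronoun c-commands this R-expression → coindexation would violate Principle C on *Greta₂*.
*Amara₃*: the pronoun c-commands this R-expression → coindexation would violate Principle C on *Amara₃*.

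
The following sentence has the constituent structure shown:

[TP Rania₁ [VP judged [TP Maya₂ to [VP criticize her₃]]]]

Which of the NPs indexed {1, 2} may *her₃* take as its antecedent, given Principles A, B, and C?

*her* is a pronoun, so Principle B applies: it must be free in its binding domain.
Binding domain of *her₃*: the embedded TP, whose subject is Maya₂.
*Rania₁* c-commands the pronoun but from outside its binding domain, and is not c-commanded by it → coindexation permitted.
*Maya₂* c-commands the pronoun within its binding domain → coindexation would violate Principle B.

{1}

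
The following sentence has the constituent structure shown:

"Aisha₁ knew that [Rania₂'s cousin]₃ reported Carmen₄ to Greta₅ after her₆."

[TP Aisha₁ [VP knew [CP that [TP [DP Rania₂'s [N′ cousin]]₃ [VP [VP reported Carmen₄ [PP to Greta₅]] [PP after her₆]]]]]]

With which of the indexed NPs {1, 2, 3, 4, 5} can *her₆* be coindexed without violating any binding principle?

*her* is a pronoun, so Principle B applies: it must be free in its binding domain.
Binding domain of *her₆*: the embedded TP, whose subject is [Rania₂'s cousin]₃.
*Aisha₁* c-commands the pronoun but from outside its binding domain, and is not c-commanded by it → coindexation permitted.
*Rania₂* and the pronoun do not c-command one another → neither Principle B nor Principle C is at stake; coindexation permitted.
*[Rania₂'s cousin]₃* c-commands the pronoun within its binding domain → coindexation would violate Principle B.
*Carmen₄* and the pronoun do not c-command one another → neither Principle B nor Principle C is at stake; coindexation permitted.
*Greta₅* and the pronoun do not c-command one another → neither Principle B nor Principle C is at stake; coindexation permitted.

{1, 2, 4, 5}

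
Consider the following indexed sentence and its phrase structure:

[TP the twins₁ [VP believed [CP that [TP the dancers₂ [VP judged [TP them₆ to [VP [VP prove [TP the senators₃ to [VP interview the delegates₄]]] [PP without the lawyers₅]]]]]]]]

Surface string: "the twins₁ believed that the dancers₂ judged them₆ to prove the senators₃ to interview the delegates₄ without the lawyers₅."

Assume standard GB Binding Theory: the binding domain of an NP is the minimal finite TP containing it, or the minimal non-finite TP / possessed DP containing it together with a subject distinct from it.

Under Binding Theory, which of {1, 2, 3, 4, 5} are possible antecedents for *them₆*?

{1}

*them* is a pronoun, so Principle B applies: it must be free in its binding domain.
Binding domain of *them₆*: the embedded TP, whose subject is the dancers₂.
*the twins₁* c-commands the pronoun but from outside its binding domain, and is not c-commanded by it → coindexation permitted.
*the dancers₂* c-commands the pronoun within its binding domain → coindexation would violate Principle B.
*the senators₃*: the pronoun c-commands this R-expression → coindexation would violate Principle C on *the senators₃*.
*the delegates₄*: the pronoun c-commands this R-expression → coindexation would violate Principle C on *the delegates₄*.
*the lawyers₅*: the pronoun c-commands this R-expression → coindexation would violate Principle C on *the lawyers₅*.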